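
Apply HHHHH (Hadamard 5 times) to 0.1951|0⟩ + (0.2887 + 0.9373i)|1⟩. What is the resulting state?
(0.3421 + 0.6628i)|0⟩ + (-0.06619 - 0.6628i)|1⟩

H² = I, so H^5 = H: a single Hadamard. With (a, b) = (0.1951, (0.2887 + 0.9373i)), H gives ((a + b)/√2, (a − b)/√2) = ((0.3421 + 0.6628i), (-0.06619 - 0.6628i)).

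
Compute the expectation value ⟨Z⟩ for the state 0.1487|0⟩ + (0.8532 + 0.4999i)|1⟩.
-0.9557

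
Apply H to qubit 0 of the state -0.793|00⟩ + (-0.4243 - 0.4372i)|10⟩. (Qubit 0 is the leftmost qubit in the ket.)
(-0.8608 - 0.3091i)|00⟩ + (-0.2607 + 0.3091i)|10⟩

H on qubit 0 mixes each pair of kets that differ only in qubit 0: amplitudes (a, b) of (|…0…⟩, |…1…⟩) become ((a + b)/√2, (a − b)/√2). Kets absent from the input have amplitude 0.
(|00⟩, |10⟩): (a, b) = (-0.793, (-0.4243 - 0.4372i)) → ((-0.8608 - 0.3091i), (-0.2607 + 0.3091i))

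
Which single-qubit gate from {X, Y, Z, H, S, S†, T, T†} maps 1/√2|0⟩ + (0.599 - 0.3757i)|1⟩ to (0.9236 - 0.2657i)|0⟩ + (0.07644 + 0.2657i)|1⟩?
H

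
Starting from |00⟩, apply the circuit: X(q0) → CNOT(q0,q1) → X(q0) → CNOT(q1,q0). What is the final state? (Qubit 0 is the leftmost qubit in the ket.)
|11⟩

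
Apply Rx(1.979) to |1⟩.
-0.8358i|0⟩ + 0.5491|1⟩

Rx(1.979) = [[cos(θ/2), −i·sin(θ/2)], [−i·sin(θ/2), cos(θ/2)]]; θ = 1.979, cos(θ/2) ≈ 0.549108, sin(θ/2) ≈ 0.835752.
With a = amp(|0⟩) = 0 and b = amp(|1⟩) = 1:
new amp(|0⟩) = (0.549108)·a + (-0.835752i)·b = -0.8358i
new amp(|1⟩) = (-0.835752i)·a + (0.549108)·b = 0.5491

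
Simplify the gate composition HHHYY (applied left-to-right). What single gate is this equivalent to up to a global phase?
H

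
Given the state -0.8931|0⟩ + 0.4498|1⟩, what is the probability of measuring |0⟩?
0.7976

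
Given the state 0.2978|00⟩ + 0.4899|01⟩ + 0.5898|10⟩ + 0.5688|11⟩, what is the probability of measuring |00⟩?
0.08868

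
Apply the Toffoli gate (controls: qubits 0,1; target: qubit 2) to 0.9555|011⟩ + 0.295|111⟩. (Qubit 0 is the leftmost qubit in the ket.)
0.9555|011⟩ + 0.295|110⟩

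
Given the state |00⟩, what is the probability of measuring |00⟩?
1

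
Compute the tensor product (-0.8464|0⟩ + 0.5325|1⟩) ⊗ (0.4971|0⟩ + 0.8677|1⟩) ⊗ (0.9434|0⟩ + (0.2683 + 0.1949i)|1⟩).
-0.3969|000⟩ + (-0.1129 - 0.082i)|001⟩ - 0.6929|010⟩ + (-0.197 - 0.1431i)|011⟩ + 0.2497|100⟩ + (0.07102 + 0.05159i)|101⟩ + 0.4359|110⟩ + (0.124 + 0.09005i)|111⟩

amp(|b₁b₂…⟩) = product of the factor amplitudes for bits b₁, b₂, …; only kets whose every factor amplitude is nonzero survive.
|000⟩: (-0.8464)(0.4971)(0.9434) = -0.3969
|001⟩: (-0.8464)(0.4971)(0.2683 + 0.1949i) = (-0.1129 - 0.082i)
|010⟩: (-0.8464)(0.8677)(0.9434) = -0.6929
|011⟩: (-0.8464)(0.8677)(0.2683 + 0.1949i) = (-0.197 - 0.1431i)
|100⟩: (0.5325)(0.4971)(0.9434) = 0.2497
|101⟩: (0.5325)(0.4971)(0.2683 + 0.1949i) = (0.07102 + 0.05159i)
|110⟩: (0.5325)(0.8677)(0.9434) = 0.4359
|111⟩: (0.5325)(0.8677)(0.2683 + 0.1949i) = (0.124 + 0.09005i)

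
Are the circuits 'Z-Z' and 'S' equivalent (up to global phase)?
No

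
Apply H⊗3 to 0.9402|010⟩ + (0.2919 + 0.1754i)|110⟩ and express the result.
(0.4356 + 0.06201i)|000⟩ + (0.4356 + 0.06201i)|001⟩ + (-0.4356 - 0.06201i)|010⟩ + (-0.4356 - 0.06201i)|011⟩ + (0.2292 - 0.06201i)|100⟩ + (0.2292 - 0.06201i)|101⟩ + (-0.2292 + 0.06201i)|110⟩ + (-0.2292 + 0.06201i)|111⟩

H⊗3 gives amp(|y⟩) = (1/2√2) Σ_x (−1)^(x·y) amp(|x⟩), where x·y is the number of positions in which both x and y have a 1.
|000⟩: (0.9402 + (0.2919 + 0.1754i))/(2√2) = (0.4356 + 0.06201i)
|001⟩: (0.9402 + (0.2919 + 0.1754i))/(2√2) = (0.4356 + 0.06201i)
|010⟩: (-0.9402 - (0.2919 + 0.1754i))/(2√2) = (-0.4356 - 0.06201i)
|011⟩: (-0.9402 - (0.2919 + 0.1754i))/(2√2) = (-0.4356 - 0.06201i)
|100⟩: (0.9402 - (0.2919 + 0.1754i))/(2√2) = (0.2292 - 0.06201i)
|101⟩: (0.9402 - (0.2919 + 0.1754i))/(2√2) = (0.2292 - 0.06201i)
|110⟩: (-0.9402 + (0.2919 + 0.1754i))/(2√2) = (-0.2292 + 0.06201i)
|111⟩: (-0.9402 + (0.2919 + 0.1754i))/(2√2) = (-0.2292 + 0.06201i)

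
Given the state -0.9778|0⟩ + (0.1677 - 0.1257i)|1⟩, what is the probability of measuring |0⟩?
0.9561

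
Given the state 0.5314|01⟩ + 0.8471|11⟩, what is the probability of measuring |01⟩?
0.2824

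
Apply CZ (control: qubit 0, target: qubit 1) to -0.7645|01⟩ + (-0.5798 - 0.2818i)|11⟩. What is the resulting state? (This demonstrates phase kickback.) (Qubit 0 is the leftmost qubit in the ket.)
-0.7645|01⟩ + (0.5798 + 0.2818i)|11⟩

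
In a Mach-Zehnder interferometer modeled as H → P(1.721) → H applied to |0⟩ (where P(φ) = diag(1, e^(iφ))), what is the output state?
(0.4252 + 0.4944i)|0⟩ + (0.5748 - 0.4944i)|1⟩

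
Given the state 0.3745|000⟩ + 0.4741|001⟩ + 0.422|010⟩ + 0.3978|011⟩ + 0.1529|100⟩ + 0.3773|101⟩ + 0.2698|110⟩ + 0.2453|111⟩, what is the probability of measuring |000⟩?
0.1403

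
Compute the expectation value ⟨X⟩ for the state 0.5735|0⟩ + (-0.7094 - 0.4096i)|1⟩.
-0.8137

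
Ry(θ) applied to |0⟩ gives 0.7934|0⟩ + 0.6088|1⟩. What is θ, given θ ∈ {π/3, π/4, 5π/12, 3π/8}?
5π/12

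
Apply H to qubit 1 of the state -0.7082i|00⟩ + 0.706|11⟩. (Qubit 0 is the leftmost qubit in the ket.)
-0.5008i|00⟩ - 0.5008i|01⟩ + 0.4992|10⟩ - 0.4992|11⟩

H on qubit 1 mixes each pair of kets that differ only in qubit 1: amplitudes (a, b) of (|…0…⟩, |…1…⟩) become ((a + b)/√2, (a − b)/√2). Kets absent from the input have amplitude 0.
(|00⟩, |01⟩): (a, b) = (-0.7082i, 0) → (-0.5008i, -0.5008i)
(|10⟩, |11⟩): (a, b) = (0, 0.706) → (0.4992, -0.4992)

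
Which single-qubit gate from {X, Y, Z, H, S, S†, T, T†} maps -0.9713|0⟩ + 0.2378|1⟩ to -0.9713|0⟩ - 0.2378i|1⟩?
S†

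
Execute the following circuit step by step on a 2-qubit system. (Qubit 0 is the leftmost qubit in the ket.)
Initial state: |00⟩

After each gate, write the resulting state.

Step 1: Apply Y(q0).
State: i|10⟩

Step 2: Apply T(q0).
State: (-1/√2 + (1/√2)i)|10⟩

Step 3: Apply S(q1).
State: (-1/√2 + (1/√2)i)|10⟩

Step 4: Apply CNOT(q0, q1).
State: (-1/√2 + (1/√2)i)|11⟩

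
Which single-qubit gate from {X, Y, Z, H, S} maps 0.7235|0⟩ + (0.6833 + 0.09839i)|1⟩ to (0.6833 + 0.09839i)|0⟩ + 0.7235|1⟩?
X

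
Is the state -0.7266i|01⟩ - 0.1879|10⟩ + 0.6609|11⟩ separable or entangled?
Entangled

Writing the state as a|00⟩ + b|01⟩ + c|10⟩ + d|11⟩, it is a product state iff ad − bc = 0.
Here (a, b, c, d) = (0, -0.7266i, -0.1879, 0.6609): ad − bc = (0)(0.6609) − (-0.7266i)(-0.1879) = -0.1365i ≠ 0, so the state is entangled.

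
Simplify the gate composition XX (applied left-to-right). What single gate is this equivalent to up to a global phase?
I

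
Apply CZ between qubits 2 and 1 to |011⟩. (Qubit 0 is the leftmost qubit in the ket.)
-|011⟩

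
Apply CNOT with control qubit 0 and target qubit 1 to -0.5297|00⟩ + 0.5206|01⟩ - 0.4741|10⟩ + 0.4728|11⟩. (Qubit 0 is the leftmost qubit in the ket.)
-0.5297|00⟩ + 0.5206|01⟩ + 0.4728|10⟩ - 0.4741|11⟩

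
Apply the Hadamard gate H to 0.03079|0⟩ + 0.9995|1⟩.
0.7285|0⟩ - 0.685|1⟩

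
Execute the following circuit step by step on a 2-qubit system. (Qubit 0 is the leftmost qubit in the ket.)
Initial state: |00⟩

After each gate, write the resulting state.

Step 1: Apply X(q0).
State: |10⟩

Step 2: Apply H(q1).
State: 1/√2|10⟩ + 1/√2|11⟩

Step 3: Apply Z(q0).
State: -1/√2|10⟩ - 1/√2|11⟩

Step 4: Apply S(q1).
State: -1/√2|10⟩ - (1/√2)i|11⟩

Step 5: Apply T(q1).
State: -1/√2|10⟩ + (1/2 - (1/2)i)|11⟩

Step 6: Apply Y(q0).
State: (1/√2)i|00⟩ + (-1/2 - (1/2)i)|01⟩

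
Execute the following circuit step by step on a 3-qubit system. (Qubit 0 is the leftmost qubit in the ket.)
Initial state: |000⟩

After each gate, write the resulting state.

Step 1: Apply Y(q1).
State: i|010⟩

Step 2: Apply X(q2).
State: i|011⟩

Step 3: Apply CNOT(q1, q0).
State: i|111⟩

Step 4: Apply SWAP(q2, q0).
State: i|111⟩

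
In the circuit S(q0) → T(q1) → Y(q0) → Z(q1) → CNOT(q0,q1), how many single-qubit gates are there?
4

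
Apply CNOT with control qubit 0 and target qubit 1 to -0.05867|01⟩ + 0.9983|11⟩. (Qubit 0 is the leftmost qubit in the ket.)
-0.05867|01⟩ + 0.9983|10⟩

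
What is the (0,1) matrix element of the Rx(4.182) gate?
-0.8677i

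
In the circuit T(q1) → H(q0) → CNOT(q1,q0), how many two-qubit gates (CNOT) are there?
1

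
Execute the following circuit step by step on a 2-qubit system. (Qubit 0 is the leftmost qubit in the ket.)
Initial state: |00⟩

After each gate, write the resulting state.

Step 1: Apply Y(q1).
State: i|01⟩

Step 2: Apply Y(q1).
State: |00⟩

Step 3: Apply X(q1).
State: |01⟩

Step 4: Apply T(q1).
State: (1/√2 + (1/√2)i)|01⟩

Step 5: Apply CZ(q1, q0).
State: (1/√2 + (1/√2)i)|01⟩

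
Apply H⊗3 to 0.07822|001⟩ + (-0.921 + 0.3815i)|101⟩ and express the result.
(-0.298 + 0.1349i)|000⟩ + (0.298 - 0.1349i)|001⟩ + (-0.298 + 0.1349i)|010⟩ + (0.298 - 0.1349i)|011⟩ + (0.3533 - 0.1349i)|100⟩ + (-0.3533 + 0.1349i)|101⟩ + (0.3533 - 0.1349i)|110⟩ + (-0.3533 + 0.1349i)|111⟩

H⊗3 gives amp(|y⟩) = (1/2√2) Σ_x (−1)^(x·y) amp(|x⟩), where x·y is the number of positions in which both x and y have a 1.
|000⟩: (0.07822 + (-0.921 + 0.3815i))/(2√2) = (-0.298 + 0.1349i)
|001⟩: (-0.07822 - (-0.921 + 0.3815i))/(2√2) = (0.298 - 0.1349i)
|010⟩: (0.07822 + (-0.921 + 0.3815i))/(2√2) = (-0.298 + 0.1349i)
|011⟩: (-0.07822 - (-0.921 + 0.3815i))/(2√2) = (0.298 - 0.1349i)
|100⟩: (0.07822 - (-0.921 + 0.3815i))/(2√2) = (0.3533 - 0.1349i)
|101⟩: (-0.07822 + (-0.921 + 0.3815i))/(2√2) = (-0.3533 + 0.1349i)
|110⟩: (0.07822 - (-0.921 + 0.3815i))/(2√2) = (0.3533 - 0.1349i)
|111⟩: (-0.07822 + (-0.921 + 0.3815i))/(2√2) = (-0.3533 + 0.1349i)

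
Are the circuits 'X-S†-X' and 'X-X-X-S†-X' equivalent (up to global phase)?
Yes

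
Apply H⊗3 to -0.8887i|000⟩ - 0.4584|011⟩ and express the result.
(-0.1621 - 0.3142i)|000⟩ + (0.1621 - 0.3142i)|001⟩ + (0.1621 - 0.3142i)|010⟩ + (-0.1621 - 0.3142i)|011⟩ + (-0.1621 - 0.3142i)|100⟩ + (0.1621 - 0.3142i)|101⟩ + (0.1621 - 0.3142i)|110⟩ + (-0.1621 - 0.3142i)|111⟩

H⊗3 gives amp(|y⟩) = (1/2√2) Σ_x (−1)^(x·y) amp(|x⟩), where x·y is the number of positions in which both x and y have a 1.
|000⟩: (-0.8887i - 0.4584)/(2√2) = (-0.1621 - 0.3142i)
|001⟩: (-0.8887i + 0.4584)/(2√2) = (0.1621 - 0.3142i)
|010⟩: (-0.8887i + 0.4584)/(2√2) = (0.1621 - 0.3142i)
|011⟩: (-0.8887i - 0.4584)/(2√2) = (-0.1621 - 0.3142i)
|100⟩: (-0.8887i - 0.4584)/(2√2) = (-0.1621 - 0.3142i)
|101⟩: (-0.8887i + 0.4584)/(2√2) = (0.1621 - 0.3142i)
|110⟩: (-0.8887i + 0.4584)/(2√2) = (0.1621 - 0.3142i)
|111⟩: (-0.8887i - 0.4584)/(2√2) = (-0.1621 - 0.3142i)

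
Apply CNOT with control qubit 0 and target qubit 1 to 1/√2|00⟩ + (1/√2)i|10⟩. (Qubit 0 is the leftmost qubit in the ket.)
1/√2|00⟩ + (1/√2)i|11⟩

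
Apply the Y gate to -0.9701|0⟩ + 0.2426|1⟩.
-0.2426i|0⟩ - 0.9701i|1⟩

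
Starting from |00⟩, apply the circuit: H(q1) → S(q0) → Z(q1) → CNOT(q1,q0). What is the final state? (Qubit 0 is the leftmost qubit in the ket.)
1/√2|00⟩ - 1/√2|11⟩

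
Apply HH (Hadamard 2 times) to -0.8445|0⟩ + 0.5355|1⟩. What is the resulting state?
-0.8445|0⟩ + 0.5355|1⟩

H² = I, so an even number of Hadamards cancels: H^2 = I and the state is unchanged.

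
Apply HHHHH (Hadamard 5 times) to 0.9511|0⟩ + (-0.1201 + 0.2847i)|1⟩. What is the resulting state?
(0.5876 + 0.2013i)|0⟩ + (0.7575 - 0.2013i)|1⟩

H² = I, so H^5 = H: a single Hadamard. With (a, b) = (0.9511, (-0.1201 + 0.2847i)), H gives ((a + b)/√2, (a − b)/√2) = ((0.5876 + 0.2013i), (0.7575 - 0.2013i)).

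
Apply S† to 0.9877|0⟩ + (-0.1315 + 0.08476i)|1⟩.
0.9877|0⟩ + (0.08476 + 0.1315i)|1⟩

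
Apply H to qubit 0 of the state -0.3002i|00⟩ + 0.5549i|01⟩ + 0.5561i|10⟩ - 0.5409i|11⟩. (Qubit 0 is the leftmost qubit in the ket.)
0.1809i|00⟩ + 0.009899i|01⟩ - 0.6055i|10⟩ + 0.7748i|11⟩

H on qubit 0 mixes each pair of kets that differ only in qubit 0: amplitudes (a, b) of (|…0…⟩, |…1…⟩) become ((a + b)/√2, (a − b)/√2). Kets absent from the input have amplitude 0.
(|00⟩, |10⟩): (a, b) = (-0.3002i, 0.5561i) → (0.1809i, -0.6055i)
(|01⟩, |11⟩): (a, b) = (0.5549i, -0.5409i) → (0.009899i, 0.7748i)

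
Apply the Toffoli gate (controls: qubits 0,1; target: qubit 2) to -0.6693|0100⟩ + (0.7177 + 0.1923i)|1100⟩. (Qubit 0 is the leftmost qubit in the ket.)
-0.6693|0100⟩ + (0.7177 + 0.1923i)|1110⟩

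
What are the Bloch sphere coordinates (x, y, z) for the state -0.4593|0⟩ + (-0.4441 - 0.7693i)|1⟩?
(0.408, 0.7067, -0.5781)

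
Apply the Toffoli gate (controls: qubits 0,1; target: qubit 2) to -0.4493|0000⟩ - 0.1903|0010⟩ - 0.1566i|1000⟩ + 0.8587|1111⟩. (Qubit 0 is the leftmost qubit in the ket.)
-0.4493|0000⟩ - 0.1903|0010⟩ - 0.1566i|1000⟩ + 0.8587|1101⟩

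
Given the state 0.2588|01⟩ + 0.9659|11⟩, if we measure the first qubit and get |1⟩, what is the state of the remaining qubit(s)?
|1⟩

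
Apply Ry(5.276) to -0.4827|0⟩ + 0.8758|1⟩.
0.0001355|0⟩ - |1⟩

Ry(5.276) = [[cos(θ/2), −sin(θ/2)], [sin(θ/2), cos(θ/2)]]; θ = 5.276, cos(θ/2) ≈ -0.875854, sin(θ/2) ≈ 0.482575.
With a = amp(|0⟩) = -0.4827 and b = amp(|1⟩) = 0.8758:
new amp(|0⟩) = (-0.875854)·a + (-0.482575)·b = 0.0001355
new amp(|1⟩) = (0.482575)·a + (-0.875854)·b = -1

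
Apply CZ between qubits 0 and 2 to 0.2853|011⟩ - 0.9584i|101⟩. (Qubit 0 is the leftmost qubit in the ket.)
0.2853|011⟩ + 0.9584i|101⟩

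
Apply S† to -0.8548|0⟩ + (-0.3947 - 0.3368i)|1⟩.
-0.8548|0⟩ + (-0.3368 + 0.3947i)|1⟩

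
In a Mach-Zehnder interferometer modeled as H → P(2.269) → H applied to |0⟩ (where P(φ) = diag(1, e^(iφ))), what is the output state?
(0.1786 + 0.383i)|0⟩ + (0.8214 - 0.383i)|1⟩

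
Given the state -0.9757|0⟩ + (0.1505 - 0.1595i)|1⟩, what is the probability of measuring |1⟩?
0.04809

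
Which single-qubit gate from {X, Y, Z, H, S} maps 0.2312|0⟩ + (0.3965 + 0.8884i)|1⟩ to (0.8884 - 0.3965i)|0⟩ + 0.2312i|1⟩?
Y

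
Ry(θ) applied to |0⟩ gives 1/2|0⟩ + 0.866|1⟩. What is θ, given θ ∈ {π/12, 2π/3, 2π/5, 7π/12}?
2π/3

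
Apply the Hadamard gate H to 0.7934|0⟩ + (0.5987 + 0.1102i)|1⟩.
(0.9844 + 0.07792i)|0⟩ + (0.1377 - 0.07792i)|1⟩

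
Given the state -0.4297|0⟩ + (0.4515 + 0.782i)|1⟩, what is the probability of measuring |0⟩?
0.1846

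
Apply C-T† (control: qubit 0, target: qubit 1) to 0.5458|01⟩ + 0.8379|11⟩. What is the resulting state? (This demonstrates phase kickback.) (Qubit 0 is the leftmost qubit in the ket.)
0.5458|01⟩ + (0.5925 - 0.5925i)|11⟩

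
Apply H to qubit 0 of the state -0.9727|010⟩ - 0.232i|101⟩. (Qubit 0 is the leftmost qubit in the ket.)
-0.164i|001⟩ - 0.6878|010⟩ + 0.164i|101⟩ - 0.6878|110⟩

H on qubit 0 mixes each pair of kets that differ only in qubit 0: amplitudes (a, b) of (|…0…⟩, |…1…⟩) become ((a + b)/√2, (a − b)/√2). Kets absent from the input have amplitude 0.
(|001⟩, |101⟩): (a, b) = (0, -0.232i) → (-0.164i, 0.164i)
(|010⟩, |110⟩): (a, b) = (-0.9727, 0) → (-0.6878, -0.6878)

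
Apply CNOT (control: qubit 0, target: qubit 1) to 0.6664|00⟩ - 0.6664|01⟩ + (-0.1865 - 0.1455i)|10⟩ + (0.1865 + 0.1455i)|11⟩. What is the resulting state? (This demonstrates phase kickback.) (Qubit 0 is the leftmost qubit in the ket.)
0.6664|00⟩ - 0.6664|01⟩ + (0.1865 + 0.1455i)|10⟩ + (-0.1865 - 0.1455i)|11⟩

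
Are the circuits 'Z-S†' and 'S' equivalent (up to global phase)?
Yes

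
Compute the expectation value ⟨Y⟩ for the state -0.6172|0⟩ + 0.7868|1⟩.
0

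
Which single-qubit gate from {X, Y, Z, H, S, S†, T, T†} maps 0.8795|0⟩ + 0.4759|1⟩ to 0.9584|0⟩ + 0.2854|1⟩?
H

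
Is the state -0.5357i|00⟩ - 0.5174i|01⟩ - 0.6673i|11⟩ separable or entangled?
Entangled

Writing the state as a|00⟩ + b|01⟩ + c|10⟩ + d|11⟩, it is a product state iff ad − bc = 0.
Here (a, b, c, d) = (-0.5357i, -0.5174i, 0, -0.6673i): ad − bc = (-0.5357i)(-0.6673i) − (-0.5174i)(0) = -0.3575 ≠ 0, so the state is entangled.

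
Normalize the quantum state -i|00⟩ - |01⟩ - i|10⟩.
-(1/√3)i|00⟩ - 1/√3|01⟩ - (1/√3)i|10⟩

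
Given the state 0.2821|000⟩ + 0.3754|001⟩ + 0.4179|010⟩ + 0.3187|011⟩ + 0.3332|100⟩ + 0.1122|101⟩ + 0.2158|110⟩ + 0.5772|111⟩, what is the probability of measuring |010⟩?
0.1746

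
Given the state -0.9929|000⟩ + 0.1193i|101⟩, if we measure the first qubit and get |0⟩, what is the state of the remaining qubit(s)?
-|00⟩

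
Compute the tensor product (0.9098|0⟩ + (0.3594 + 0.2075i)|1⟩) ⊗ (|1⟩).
0.9098|01⟩ + (0.3594 + 0.2075i)|11⟩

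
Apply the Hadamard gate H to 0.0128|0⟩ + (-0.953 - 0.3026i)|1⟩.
(-0.6648 - 0.214i)|0⟩ + (0.6829 + 0.214i)|1⟩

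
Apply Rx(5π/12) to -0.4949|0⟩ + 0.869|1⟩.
(-0.3926 - 0.529i)|0⟩ + (0.6894 + 0.3013i)|1⟩

Rx(5π/12) = [[cos(θ/2), −i·sin(θ/2)], [−i·sin(θ/2), cos(θ/2)]]; θ = 5π/12, cos(θ/2) ≈ 0.793353, sin(θ/2) ≈ 0.608761.
With a = amp(|0⟩) = -0.4949 and b = amp(|1⟩) = 0.869:
new amp(|0⟩) = (0.793353)·a + (-0.608761i)·b = (-0.3926 - 0.529i)
new amp(|1⟩) = (-0.608761i)·a + (0.793353)·b = (0.6894 + 0.3013i)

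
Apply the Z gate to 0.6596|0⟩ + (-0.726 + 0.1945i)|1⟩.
0.6596|0⟩ + (0.726 - 0.1945i)|1⟩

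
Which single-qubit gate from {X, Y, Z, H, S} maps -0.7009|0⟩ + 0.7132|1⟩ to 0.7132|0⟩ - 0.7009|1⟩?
X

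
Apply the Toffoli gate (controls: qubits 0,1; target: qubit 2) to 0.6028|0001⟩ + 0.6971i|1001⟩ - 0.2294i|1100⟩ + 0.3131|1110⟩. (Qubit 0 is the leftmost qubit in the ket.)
0.6028|0001⟩ + 0.6971i|1001⟩ + 0.3131|1100⟩ - 0.2294i|1110⟩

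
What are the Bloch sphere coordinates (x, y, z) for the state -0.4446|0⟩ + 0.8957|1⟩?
(-0.7965, 0, -0.6046)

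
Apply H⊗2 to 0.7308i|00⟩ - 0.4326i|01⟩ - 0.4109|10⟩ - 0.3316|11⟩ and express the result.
(-0.3713 + 0.1491i)|00⟩ + (-0.03965 + 0.5817i)|01⟩ + (0.3713 + 0.1491i)|10⟩ + (0.03965 + 0.5817i)|11⟩

H⊗2 gives amp(|y⟩) = (1/2) Σ_x (−1)^(x·y) amp(|x⟩), where x·y is the number of positions in which both x and y have a 1.
|00⟩: (0.7308i - 0.4326i - 0.4109 - 0.3316)/2 = (-0.3713 + 0.1491i)
|01⟩: (0.7308i + 0.4326i - 0.4109 + 0.3316)/2 = (-0.03965 + 0.5817i)
|10⟩: (0.7308i - 0.4326i + 0.4109 + 0.3316)/2 = (0.3713 + 0.1491i)
|11⟩: (0.7308i + 0.4326i + 0.4109 - 0.3316)/2 = (0.03965 + 0.5817i)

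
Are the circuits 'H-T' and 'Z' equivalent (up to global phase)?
No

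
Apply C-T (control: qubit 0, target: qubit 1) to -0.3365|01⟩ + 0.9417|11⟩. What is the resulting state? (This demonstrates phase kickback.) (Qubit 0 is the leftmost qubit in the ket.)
-0.3365|01⟩ + (0.6659 + 0.6659i)|11⟩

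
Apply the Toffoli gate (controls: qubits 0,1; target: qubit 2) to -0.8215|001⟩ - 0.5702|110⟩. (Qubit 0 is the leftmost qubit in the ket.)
-0.8215|001⟩ - 0.5702|111⟩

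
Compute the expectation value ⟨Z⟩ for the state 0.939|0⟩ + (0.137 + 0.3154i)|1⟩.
0.7635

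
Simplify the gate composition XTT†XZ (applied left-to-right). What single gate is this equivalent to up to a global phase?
Z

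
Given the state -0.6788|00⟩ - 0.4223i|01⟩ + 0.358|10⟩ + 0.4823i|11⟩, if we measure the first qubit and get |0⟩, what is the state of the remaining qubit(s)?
-0.8491|0⟩ - 0.5282i|1⟩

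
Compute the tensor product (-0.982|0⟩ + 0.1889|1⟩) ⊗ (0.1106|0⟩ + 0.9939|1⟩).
-0.1086|00⟩ - 0.976|01⟩ + 0.02089|10⟩ + 0.1877|11⟩

amp(|b₁b₂…⟩) = product of the factor amplitudes for bits b₁, b₂, …; only kets whose every factor amplitude is nonzero survive.
|00⟩: (-0.982)(0.1106) = -0.1086
|01⟩: (-0.982)(0.9939) = -0.976
|10⟩: (0.1889)(0.1106) = 0.02089
|11⟩: (0.1889)(0.9939) = 0.1877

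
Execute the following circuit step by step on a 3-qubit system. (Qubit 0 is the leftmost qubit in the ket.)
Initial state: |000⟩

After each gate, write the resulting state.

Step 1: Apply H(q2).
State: 1/√2|000⟩ + 1/√2|001⟩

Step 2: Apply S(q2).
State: 1/√2|000⟩ + (1/√2)i|001⟩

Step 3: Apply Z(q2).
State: 1/√2|000⟩ - (1/√2)i|001⟩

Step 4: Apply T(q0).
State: 1/√2|000⟩ - (1/√2)i|001⟩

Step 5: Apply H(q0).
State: 1/2|000⟩ - (1/2)i|001⟩ + 1/2|100⟩ - (1/2)i|101⟩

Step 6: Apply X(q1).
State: 1/2|010⟩ - (1/2)i|011⟩ + 1/2|110⟩ - (1/2)i|111⟩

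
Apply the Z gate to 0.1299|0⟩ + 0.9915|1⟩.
0.1299|0⟩ - 0.9915|1⟩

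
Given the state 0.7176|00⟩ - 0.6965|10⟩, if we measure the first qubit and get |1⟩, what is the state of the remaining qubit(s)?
-|0⟩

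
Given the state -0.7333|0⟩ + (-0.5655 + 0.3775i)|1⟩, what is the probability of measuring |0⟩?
0.5377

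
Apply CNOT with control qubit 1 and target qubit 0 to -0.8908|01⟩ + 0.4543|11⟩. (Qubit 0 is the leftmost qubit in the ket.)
0.4543|01⟩ - 0.8908|11⟩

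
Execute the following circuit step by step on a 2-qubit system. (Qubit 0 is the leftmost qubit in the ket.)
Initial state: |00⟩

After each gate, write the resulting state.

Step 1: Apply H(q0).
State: 1/√2|00⟩ + 1/√2|10⟩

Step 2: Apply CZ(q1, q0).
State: 1/√2|00⟩ + 1/√2|10⟩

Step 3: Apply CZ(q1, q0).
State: 1/√2|00⟩ + 1/√2|10⟩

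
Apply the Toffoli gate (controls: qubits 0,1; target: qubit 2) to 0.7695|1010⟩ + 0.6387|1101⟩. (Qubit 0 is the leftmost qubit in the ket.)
0.7695|1010⟩ + 0.6387|1111⟩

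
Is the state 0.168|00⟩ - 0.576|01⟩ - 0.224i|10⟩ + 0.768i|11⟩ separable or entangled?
Separable

Writing the state as a|00⟩ + b|01⟩ + c|10⟩ + d|11⟩, it is a product state iff ad − bc = 0.
Here (a, b, c, d) = (0.168, -0.576, -0.224i, 0.768i): ad − bc = (0.168)(0.768i) − (-0.576)(-0.224i) = 0, so the state is separable.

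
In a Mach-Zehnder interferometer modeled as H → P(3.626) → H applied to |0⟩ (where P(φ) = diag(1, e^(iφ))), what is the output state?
(0.05752 - 0.2328i)|0⟩ + (0.9425 + 0.2328i)|1⟩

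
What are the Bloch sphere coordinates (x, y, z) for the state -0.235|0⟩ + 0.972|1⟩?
(-0.4568, 0, -0.8896)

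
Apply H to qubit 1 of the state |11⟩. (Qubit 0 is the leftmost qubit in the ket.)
1/√2|10⟩ - 1/√2|11⟩

H on qubit 1 mixes each pair of kets that differ only in qubit 1: amplitudes (a, b) of (|…0…⟩, |…1…⟩) become ((a + b)/√2, (a − b)/√2). Kets absent from the input have amplitude 0.
(|10⟩, |11⟩): (a, b) = (0, 1) → (1/√2, -1/√2)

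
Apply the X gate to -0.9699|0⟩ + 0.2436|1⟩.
0.2436|0⟩ - 0.9699|1⟩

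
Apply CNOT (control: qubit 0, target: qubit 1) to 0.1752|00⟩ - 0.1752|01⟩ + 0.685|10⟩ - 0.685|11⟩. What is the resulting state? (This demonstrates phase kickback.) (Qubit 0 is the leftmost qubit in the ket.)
0.1752|00⟩ - 0.1752|01⟩ - 0.685|10⟩ + 0.685|11⟩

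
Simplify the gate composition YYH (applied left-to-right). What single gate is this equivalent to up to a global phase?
H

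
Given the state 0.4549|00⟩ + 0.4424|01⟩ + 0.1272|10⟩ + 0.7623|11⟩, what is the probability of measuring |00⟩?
0.2069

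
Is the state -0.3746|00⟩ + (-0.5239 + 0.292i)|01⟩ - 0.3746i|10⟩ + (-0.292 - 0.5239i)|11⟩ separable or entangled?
Separable

Writing the state as a|00⟩ + b|01⟩ + c|10⟩ + d|11⟩, it is a product state iff ad − bc = 0.
Here (a, b, c, d) = (-0.3746, (-0.5239 + 0.292i), -0.3746i, (-0.292 - 0.5239i)): ad − bc = (-0.3746)(-0.292 - 0.5239i) − (-0.5239 + 0.292i)(-0.3746i) = 0, so the state is separable.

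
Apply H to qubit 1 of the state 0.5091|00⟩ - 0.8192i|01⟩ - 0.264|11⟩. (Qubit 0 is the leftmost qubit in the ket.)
(0.36 - 0.5793i)|00⟩ + (0.36 + 0.5793i)|01⟩ - 0.1867|10⟩ + 0.1867|11⟩

H on qubit 1 mixes each pair of kets that differ only in qubit 1: amplitudes (a, b) of (|…0…⟩, |…1…⟩) become ((a + b)/√2, (a − b)/√2). Kets absent from the input have amplitude 0.
(|00⟩, |01⟩): (a, b) = (0.5091, -0.8192i) → ((0.36 - 0.5793i), (0.36 + 0.5793i))
(|10⟩, |11⟩): (a, b) = (0, -0.264) → (-0.1867, 0.1867)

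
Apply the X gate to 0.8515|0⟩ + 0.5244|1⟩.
0.5244|0⟩ + 0.8515|1⟩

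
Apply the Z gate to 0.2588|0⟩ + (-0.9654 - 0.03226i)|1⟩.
0.2588|0⟩ + (0.9654 + 0.03226i)|1⟩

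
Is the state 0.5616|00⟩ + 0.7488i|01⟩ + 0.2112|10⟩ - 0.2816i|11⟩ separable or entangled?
Entangled

Writing the state as a|00⟩ + b|01⟩ + c|10⟩ + d|11⟩, it is a product state iff ad − bc = 0.
Here (a, b, c, d) = (0.5616, 0.7488i, 0.2112, -0.2816i): ad − bc = (0.5616)(-0.2816i) − (0.7488i)(0.2112) = -0.3163i ≠ 0, so the state is entangled.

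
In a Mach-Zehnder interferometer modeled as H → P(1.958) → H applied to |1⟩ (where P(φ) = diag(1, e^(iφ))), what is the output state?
(0.6888 - 0.463i)|0⟩ + (0.3112 + 0.463i)|1⟩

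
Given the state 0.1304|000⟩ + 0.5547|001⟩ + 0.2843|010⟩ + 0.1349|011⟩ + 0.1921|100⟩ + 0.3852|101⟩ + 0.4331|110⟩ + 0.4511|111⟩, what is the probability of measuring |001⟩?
0.3077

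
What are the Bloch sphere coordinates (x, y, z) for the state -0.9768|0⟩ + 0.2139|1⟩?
(-0.4179, 0, 0.9084)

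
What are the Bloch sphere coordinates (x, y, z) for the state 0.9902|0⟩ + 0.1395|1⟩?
(0.2763, 0, 0.961)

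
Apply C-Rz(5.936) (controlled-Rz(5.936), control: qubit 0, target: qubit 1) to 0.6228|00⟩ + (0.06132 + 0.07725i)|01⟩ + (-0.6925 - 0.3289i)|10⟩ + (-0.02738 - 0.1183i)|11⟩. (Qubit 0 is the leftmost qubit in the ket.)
0.6228|00⟩ + (0.06132 + 0.07725i)|01⟩ + (0.6253 + 0.4436i)|10⟩ + (0.0474 + 0.1118i)|11⟩

C-Rz(5.936) leaves the control-|0⟩ kets |00⟩, |01⟩ unchanged and applies Rz(5.936) to qubit 1 on the control-|1⟩ pair (|10⟩, |11⟩).
Rz(5.936) = [[e^(−iθ/2), 0], [0, e^(iθ/2)]] with e^(±iθ/2) = cos(θ/2) ± i·sin(θ/2); θ = 5.936, cos(θ/2) ≈ -0.984971, sin(θ/2) ≈ 0.172722.
With a = amp(|10⟩) = (-0.6925 - 0.3289i) and b = amp(|11⟩) = (-0.02738 - 0.1183i):
new amp(|10⟩) = (-0.984971 - 0.172722i)·a = (0.6253 + 0.4436i)
new amp(|11⟩) = (-0.984971 + 0.172722i)·b = (0.0474 + 0.1118i)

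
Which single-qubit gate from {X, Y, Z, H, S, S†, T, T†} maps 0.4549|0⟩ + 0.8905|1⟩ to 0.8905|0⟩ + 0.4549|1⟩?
X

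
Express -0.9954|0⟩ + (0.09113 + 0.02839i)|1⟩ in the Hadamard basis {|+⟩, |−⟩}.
(-0.6394 + 0.02007i)|+⟩ + (-0.7683 - 0.02007i)|−⟩

With |ψ⟩ = α|0⟩ + β|1⟩, the Hadamard-basis coefficients are ⟨+|ψ⟩ = (α + β)/√2 and ⟨−|ψ⟩ = (α − β)/√2.
Here α = -0.9954, β = (0.09113 + 0.02839i): (α + β)/√2 = (-0.6394 + 0.02007i), (α − β)/√2 = (-0.7683 - 0.02007i).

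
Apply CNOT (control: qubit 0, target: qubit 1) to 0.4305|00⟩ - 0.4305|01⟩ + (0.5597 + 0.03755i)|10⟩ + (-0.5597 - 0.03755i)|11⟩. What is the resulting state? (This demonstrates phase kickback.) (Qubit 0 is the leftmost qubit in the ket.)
0.4305|00⟩ - 0.4305|01⟩ + (-0.5597 - 0.03755i)|10⟩ + (0.5597 + 0.03755i)|11⟩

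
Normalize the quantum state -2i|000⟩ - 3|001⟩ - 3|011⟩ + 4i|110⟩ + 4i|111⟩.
-0.2722i|000⟩ - 1/√6|001⟩ - 1/√6|011⟩ + 0.5443i|110⟩ + 0.5443i|111⟩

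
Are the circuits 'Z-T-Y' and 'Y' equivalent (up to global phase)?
No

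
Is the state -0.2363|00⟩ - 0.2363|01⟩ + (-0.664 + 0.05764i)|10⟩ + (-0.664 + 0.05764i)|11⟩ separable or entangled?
Separable

Writing the state as a|00⟩ + b|01⟩ + c|10⟩ + d|11⟩, it is a product state iff ad − bc = 0.
Here (a, b, c, d) = (-0.2363, -0.2363, (-0.664 + 0.05764i), (-0.664 + 0.05764i)): ad − bc = (-0.2363)(-0.664 + 0.05764i) − (-0.2363)(-0.664 + 0.05764i) = 0, so the state is separable.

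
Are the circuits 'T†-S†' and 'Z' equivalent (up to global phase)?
No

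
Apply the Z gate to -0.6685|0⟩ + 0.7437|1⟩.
-0.6685|0⟩ - 0.7437|1⟩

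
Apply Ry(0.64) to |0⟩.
0.9492|0⟩ + 0.3146|1⟩

Ry(0.64) = [[cos(θ/2), −sin(θ/2)], [sin(θ/2), cos(θ/2)]]; θ = 0.64, cos(θ/2) ≈ 0.949235, sin(θ/2) ≈ 0.314567.
With a = amp(|0⟩) = 1 and b = amp(|1⟩) = 0:
new amp(|0⟩) = (0.949235)·a + (-0.314567)·b = 0.9492
new amp(|1⟩) = (0.314567)·a + (0.949235)·b = 0.3146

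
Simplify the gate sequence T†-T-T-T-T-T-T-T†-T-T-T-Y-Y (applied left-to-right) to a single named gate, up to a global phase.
T†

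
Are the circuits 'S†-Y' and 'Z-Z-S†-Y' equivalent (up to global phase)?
Yes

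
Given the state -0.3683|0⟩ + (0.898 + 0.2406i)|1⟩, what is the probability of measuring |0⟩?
0.1356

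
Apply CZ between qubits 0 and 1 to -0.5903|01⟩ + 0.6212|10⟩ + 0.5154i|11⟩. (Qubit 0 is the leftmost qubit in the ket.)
-0.5903|01⟩ + 0.6212|10⟩ - 0.5154i|11⟩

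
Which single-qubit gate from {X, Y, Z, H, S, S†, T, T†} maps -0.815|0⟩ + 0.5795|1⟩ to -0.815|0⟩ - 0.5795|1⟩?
Z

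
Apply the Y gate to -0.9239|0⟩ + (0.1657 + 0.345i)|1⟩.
(0.345 - 0.1657i)|0⟩ - 0.9239i|1⟩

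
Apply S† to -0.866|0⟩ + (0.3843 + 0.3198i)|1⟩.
-0.866|0⟩ + (0.3198 - 0.3843i)|1⟩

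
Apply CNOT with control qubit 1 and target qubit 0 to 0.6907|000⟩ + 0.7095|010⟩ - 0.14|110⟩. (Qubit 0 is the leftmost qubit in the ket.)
0.6907|000⟩ - 0.14|010⟩ + 0.7095|110⟩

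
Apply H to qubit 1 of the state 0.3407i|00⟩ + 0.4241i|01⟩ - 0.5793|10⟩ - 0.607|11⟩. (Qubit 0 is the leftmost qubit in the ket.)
0.5408i|00⟩ - 0.05897i|01⟩ - 0.8388|10⟩ + 0.01959|11⟩

H on qubit 1 mixes each pair of kets that differ only in qubit 1: amplitudes (a, b) of (|…0…⟩, |…1…⟩) become ((a + b)/√2, (a − b)/√2). Kets absent from the input have amplitude 0.
(|00⟩, |01⟩): (a, b) = (0.3407i, 0.4241i) → (0.5408i, -0.05897i)
(|10⟩, |11⟩): (a, b) = (-0.5793, -0.607) → (-0.8388, 0.01959)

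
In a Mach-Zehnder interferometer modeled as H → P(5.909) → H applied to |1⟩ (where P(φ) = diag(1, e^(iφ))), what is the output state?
(0.0346 + 0.1828i)|0⟩ + (0.9654 - 0.1828i)|1⟩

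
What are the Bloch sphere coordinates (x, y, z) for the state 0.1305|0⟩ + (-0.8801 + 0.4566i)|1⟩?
(-0.2297, 0.1192, -0.966)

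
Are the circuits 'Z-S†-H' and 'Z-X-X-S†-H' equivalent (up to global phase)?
Yes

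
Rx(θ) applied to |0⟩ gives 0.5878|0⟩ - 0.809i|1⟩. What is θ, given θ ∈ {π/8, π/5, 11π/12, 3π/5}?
3π/5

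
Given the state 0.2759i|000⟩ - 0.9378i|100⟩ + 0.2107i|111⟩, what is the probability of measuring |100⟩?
0.8795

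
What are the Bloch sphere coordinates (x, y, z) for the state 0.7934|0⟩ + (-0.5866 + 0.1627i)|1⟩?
(-0.9308, 0.2582, 0.2589)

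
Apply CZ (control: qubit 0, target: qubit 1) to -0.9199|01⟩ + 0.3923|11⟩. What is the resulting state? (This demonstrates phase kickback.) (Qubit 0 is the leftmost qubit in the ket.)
-0.9199|01⟩ - 0.3923|11⟩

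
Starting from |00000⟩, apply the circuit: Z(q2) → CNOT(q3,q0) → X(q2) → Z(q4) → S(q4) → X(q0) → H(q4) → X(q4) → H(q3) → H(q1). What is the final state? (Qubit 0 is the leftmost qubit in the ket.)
1/√8|10100⟩ + 1/√8|10101⟩ + 1/√8|10110⟩ + 1/√8|10111⟩ + 1/√8|11100⟩ + 1/√8|11101⟩ + 1/√8|11110⟩ + 1/√8|11111⟩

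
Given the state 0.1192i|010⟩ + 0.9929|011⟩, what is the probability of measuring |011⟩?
0.9859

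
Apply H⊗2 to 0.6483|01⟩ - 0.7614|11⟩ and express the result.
-0.05655|00⟩ + 0.05655|01⟩ + 0.7049|10⟩ - 0.7049|11⟩

H⊗2 gives amp(|y⟩) = (1/2) Σ_x (−1)^(x·y) amp(|x⟩), where x·y is the number of positions in which both x and y have a 1.
|00⟩: (0.6483 - 0.7614)/2 = -0.05655
|01⟩: (-0.6483 + 0.7614)/2 = 0.05655
|10⟩: (0.6483 + 0.7614)/2 = 0.7049
|11⟩: (-0.6483 - 0.7614)/2 = -0.7049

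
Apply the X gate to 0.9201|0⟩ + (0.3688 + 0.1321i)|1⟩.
(0.3688 + 0.1321i)|0⟩ + 0.9201|1⟩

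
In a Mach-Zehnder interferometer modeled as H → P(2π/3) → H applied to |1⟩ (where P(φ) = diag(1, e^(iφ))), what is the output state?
(0.75 - 0.433i)|0⟩ + (0.25 + 0.433i)|1⟩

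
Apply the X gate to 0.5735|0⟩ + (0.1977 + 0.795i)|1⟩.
(0.1977 + 0.795i)|0⟩ + 0.5735|1⟩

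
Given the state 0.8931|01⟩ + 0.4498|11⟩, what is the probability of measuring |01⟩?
0.7976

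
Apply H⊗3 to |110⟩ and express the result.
1/√8|000⟩ + 1/√8|001⟩ - 1/√8|010⟩ - 1/√8|011⟩ - 1/√8|100⟩ - 1/√8|101⟩ + 1/√8|110⟩ + 1/√8|111⟩

H⊗3 gives amp(|y⟩) = (1/2√2) Σ_x (−1)^(x·y) amp(|x⟩), where x·y is the number of positions in which both x and y have a 1.
|000⟩: (1)/(2√2) = 1/√8
|001⟩: (1)/(2√2) = 1/√8
|010⟩: (-1)/(2√2) = -1/√8
|011⟩: (-1)/(2√2) = -1/√8
|100⟩: (-1)/(2√2) = -1/√8
|101⟩: (-1)/(2√2) = -1/√8
|110⟩: (1)/(2√2) = 1/√8
|111⟩: (1)/(2√2) = 1/√8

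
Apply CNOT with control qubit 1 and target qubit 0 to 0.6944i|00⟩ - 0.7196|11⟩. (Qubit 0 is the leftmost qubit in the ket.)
0.6944i|00⟩ - 0.7196|01⟩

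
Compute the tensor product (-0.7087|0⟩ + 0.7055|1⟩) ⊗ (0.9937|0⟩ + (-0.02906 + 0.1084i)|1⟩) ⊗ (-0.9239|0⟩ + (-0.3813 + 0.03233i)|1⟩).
0.6506|000⟩ + (0.2685 - 0.02277i)|001⟩ + (-0.01903 + 0.07098i)|010⟩ + (-0.005369 + 0.02996i)|011⟩ - 0.6477|100⟩ + (-0.2673 + 0.02267i)|101⟩ + (0.01894 - 0.07066i)|110⟩ + (0.005345 - 0.02982i)|111⟩

amp(|b₁b₂…⟩) = product of the factor amplitudes for bits b₁, b₂, …; only kets whose every factor amplitude is nonzero survive.
|000⟩: (-0.7087)(0.9937)(-0.9239) = 0.6506
|001⟩: (-0.7087)(0.9937)(-0.3813 + 0.03233i) = (0.2685 - 0.02277i)
|010⟩: (-0.7087)(-0.02906 + 0.1084i)(-0.9239) = (-0.01903 + 0.07098i)
|011⟩: (-0.7087)(-0.02906 + 0.1084i)(-0.3813 + 0.03233i) = (-0.005369 + 0.02996i)
|100⟩: (0.7055)(0.9937)(-0.9239) = -0.6477
|101⟩: (0.7055)(0.9937)(-0.3813 + 0.03233i) = (-0.2673 + 0.02267i)
|110⟩: (0.7055)(-0.02906 + 0.1084i)(-0.9239) = (0.01894 - 0.07066i)
|111⟩: (0.7055)(-0.02906 + 0.1084i)(-0.3813 + 0.03233i) = (0.005345 - 0.02982i)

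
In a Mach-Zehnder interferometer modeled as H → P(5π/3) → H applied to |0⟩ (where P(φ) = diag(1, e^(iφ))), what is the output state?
(0.75 - 0.433i)|0⟩ + (0.25 + 0.433i)|1⟩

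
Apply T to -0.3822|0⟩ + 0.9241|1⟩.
-0.3822|0⟩ + (0.6534 + 0.6534i)|1⟩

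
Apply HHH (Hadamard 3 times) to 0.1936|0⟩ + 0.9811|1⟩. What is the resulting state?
0.8306|0⟩ - 0.5568|1⟩

H² = I, so H^3 = H: a single Hadamard. With (a, b) = (0.1936, 0.9811), H gives ((a + b)/√2, (a − b)/√2) = (0.8306, -0.5568).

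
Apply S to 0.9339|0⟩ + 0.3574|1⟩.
0.9339|0⟩ + 0.3574i|1⟩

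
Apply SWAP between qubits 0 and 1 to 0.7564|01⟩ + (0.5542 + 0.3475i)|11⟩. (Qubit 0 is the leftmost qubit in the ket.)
0.7564|10⟩ + (0.5542 + 0.3475i)|11⟩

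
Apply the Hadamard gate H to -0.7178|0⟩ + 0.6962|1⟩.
-0.01527|0⟩ - 0.9998|1⟩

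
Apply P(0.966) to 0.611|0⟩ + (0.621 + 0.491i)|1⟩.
0.611|0⟩ + (-0.05081 + 0.79i)|1⟩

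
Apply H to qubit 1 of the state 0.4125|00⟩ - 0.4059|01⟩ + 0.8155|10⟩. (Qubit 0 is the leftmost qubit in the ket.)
0.004667|00⟩ + 0.5787|01⟩ + 0.5766|10⟩ + 0.5766|11⟩

H on qubit 1 mixes each pair of kets that differ only in qubit 1: amplitudes (a, b) of (|…0…⟩, |…1…⟩) become ((a + b)/√2, (a − b)/√2). Kets absent from the input have amplitude 0.
(|00⟩, |01⟩): (a, b) = (0.4125, -0.4059) → (0.004667, 0.5787)
(|10⟩, |11⟩): (a, b) = (0.8155, 0) → (0.5766, 0.5766)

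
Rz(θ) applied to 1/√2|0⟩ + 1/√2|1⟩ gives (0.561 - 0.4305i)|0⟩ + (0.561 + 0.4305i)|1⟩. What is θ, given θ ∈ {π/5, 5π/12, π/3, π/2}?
5π/12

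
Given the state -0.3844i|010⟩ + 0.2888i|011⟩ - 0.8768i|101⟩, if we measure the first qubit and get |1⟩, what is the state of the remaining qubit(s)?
-i|01⟩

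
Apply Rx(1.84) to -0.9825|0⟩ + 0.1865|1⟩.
(-0.5952 - 0.1484i)|0⟩ + (0.113 + 0.7817i)|1⟩

Rx(1.84) = [[cos(θ/2), −i·sin(θ/2)], [−i·sin(θ/2), cos(θ/2)]]; θ = 1.84, cos(θ/2) ≈ 0.60582, sin(θ/2) ≈ 0.795602.
With a = amp(|0⟩) = -0.9825 and b = amp(|1⟩) = 0.1865:
new amp(|0⟩) = (0.60582)·a + (-0.795602i)·b = (-0.5952 - 0.1484i)
new amp(|1⟩) = (-0.795602i)·a + (0.60582)·b = (0.113 + 0.7817i)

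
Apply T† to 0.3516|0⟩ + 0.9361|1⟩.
0.3516|0⟩ + (0.6619 - 0.6619i)|1⟩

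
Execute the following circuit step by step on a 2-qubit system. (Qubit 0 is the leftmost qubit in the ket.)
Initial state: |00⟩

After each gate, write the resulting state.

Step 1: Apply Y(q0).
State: i|10⟩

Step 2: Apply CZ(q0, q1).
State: i|10⟩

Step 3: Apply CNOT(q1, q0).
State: i|10⟩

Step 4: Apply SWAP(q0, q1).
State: i|01⟩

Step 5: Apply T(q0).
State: i|01⟩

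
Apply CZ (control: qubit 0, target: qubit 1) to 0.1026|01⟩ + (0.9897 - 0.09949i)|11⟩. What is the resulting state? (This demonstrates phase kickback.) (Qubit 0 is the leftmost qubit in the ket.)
0.1026|01⟩ + (-0.9897 + 0.09949i)|11⟩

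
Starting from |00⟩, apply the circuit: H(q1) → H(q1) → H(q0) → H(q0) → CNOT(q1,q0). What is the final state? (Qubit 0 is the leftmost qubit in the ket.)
|00⟩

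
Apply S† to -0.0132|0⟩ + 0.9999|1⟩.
-0.0132|0⟩ - 0.9999i|1⟩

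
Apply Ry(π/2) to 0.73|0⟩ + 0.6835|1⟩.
0.03288|0⟩ + 0.9995|1⟩

Ry(π/2) = [[cos(θ/2), −sin(θ/2)], [sin(θ/2), cos(θ/2)]]; θ = π/2, cos(θ/2) ≈ 0.707107, sin(θ/2) ≈ 0.707107.
With a = amp(|0⟩) = 0.73 and b = amp(|1⟩) = 0.6835:
new amp(|0⟩) = (0.707107)·a + (-0.707107)·b = 0.03288
new amp(|1⟩) = (0.707107)·a + (0.707107)·b = 0.9995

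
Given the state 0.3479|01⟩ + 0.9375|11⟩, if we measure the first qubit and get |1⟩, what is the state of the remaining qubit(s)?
|1⟩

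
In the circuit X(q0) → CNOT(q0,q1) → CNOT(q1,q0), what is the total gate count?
3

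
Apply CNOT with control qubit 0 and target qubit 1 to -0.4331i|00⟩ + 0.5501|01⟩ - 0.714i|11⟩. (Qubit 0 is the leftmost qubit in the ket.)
-0.4331i|00⟩ + 0.5501|01⟩ - 0.714i|10⟩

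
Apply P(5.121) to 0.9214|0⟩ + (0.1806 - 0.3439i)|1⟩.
0.9214|0⟩ + (-0.2438 - 0.3024i)|1⟩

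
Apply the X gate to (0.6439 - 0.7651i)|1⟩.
(0.6439 - 0.7651i)|0⟩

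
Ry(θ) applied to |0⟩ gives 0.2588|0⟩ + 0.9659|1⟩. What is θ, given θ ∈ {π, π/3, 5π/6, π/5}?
5π/6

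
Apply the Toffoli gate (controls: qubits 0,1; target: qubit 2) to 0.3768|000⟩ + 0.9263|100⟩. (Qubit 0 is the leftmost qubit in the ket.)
0.3768|000⟩ + 0.9263|100⟩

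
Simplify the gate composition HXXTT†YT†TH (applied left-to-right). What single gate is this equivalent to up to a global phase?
Y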